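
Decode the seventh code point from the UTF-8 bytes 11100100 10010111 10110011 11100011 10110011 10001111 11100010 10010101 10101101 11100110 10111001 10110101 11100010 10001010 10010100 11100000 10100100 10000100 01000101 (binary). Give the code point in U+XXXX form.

U+0045

Offset 0: leading byte 0xE4 = 11100100 → 3-byte char #1 = E4 97 B3.
Offset 3: leading byte 0xE3 = 11100011 → 3-byte char #2 = E3 B3 8F.
Offset 6: leading byte 0xE2 = 11100010 → 3-byte char #3 = E2 95 AD.
Offset 9: leading byte 0xE6 = 11100110 → 3-byte char #4 = E6 B9 B5.
Offset 12: leading byte 0xE2 = 11100010 → 3-byte char #5 = E2 8A 94.
Offset 15: leading byte 0xE0 = 11100000 → 3-byte char #6 = E0 A4 84.
Offset 18: leading byte 0x45 = 01000101 → 1-byte char #7 = 45.
Leading byte 0x45 = 01000101 matches 0xxxxxxx → 1-byte sequence.
Byte 1: 0x45 = 01000101, payload 1000101 (7 bits).
Concatenate: 1000101 = 0x45 (7 bits → U+0045).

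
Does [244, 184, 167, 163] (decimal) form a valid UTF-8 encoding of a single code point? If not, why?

invalid (encodes a value above U+10FFFF)

Leading byte 0xF4 = 11110100 → 4-byte form.
Payload = 0x1389E3, which exceeds U+10FFFF, the maximum Unicode code point. (Leading bytes F5–FF, or F4 followed by ≥ 0x90, are invalid.)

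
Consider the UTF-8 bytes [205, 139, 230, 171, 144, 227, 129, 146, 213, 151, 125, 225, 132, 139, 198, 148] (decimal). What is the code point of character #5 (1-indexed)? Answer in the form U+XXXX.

U+007D

Offset 0: leading byte 0xCD = 11001101 → 2-byte char #1 = CD 8B.
Offset 2: leading byte 0xE6 = 11100110 → 3-byte char #2 = E6 AB 90.
Offset 5: leading byte 0xE3 = 11100011 → 3-byte char #3 = E3 81 92.
Offset 8: leading byte 0xD5 = 11010101 → 2-byte char #4 = D5 97.
Offset 10: leading byte 0x7D = 01111101 → 1-byte char #5 = 7D.
Leading byte 0x7D = 01111101 matches 0xxxxxxx → 1-byte sequence.
Byte 1: 0x7D = 01111101, payload 1111101 (7 bits).
Concatenate: 1111101 = 0x7D (7 bits → U+007D).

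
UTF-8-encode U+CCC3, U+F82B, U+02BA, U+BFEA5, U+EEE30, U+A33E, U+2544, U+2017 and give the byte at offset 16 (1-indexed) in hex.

0xB0

1-indexed offset 16 is 0-indexed offset 15.
U+CCC3 → 3-byte form EC B3 83 at offsets 0–2.
U+F82B → 3-byte form EF A0 AB at offsets 3–5.
U+02BA → 2-byte form CA BA at offsets 6–7.
U+BFEA5 → 4-byte form F2 BF BA A5 at offsets 8–11.
U+EEE30 → 4-byte form F3 AE B8 B0 at offsets 12–15.
Offset 15 falls in char 5's range; it's byte 4 of F3 AE B8 B0 = 0xB0.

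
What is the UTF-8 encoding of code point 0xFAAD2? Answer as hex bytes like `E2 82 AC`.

F3 BA AB 92

U+FAAD2 = 0xFAAD2 = 1026770 decimal. In range U+10000–U+10FFFF → 4-byte form: 11110xxx 10xxxxxx 10xxxxxx 10xxxxxx.
Binary (21 bits): 011111010101011010010.
Split 3+6+6+6: 011 | 111010 | 101011 | 010010.
Byte 1: 11110011 = 0xF3.
Byte 2: 10111010 = 0xBA.
Byte 3: 10101011 = 0xAB.
Byte 4: 10010010 = 0x92.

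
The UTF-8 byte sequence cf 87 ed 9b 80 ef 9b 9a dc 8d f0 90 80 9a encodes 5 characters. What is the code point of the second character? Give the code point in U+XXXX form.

U+D6C0

Offset 0: leading byte 0xCF = 11001111 → 2-byte char #1 = CF 87.
Offset 2: leading byte 0xED = 11101101 → 3-byte char #2 = ED 9B 80.
Leading byte 0xED = 11101101 matches 1110xxxx → 3-byte sequence.
Byte 1: 0xED = 11101101, payload 1101 (4 bits).
Byte 2: 0x9B = 10011011 (10xxxxxx ✓), payload 011011.
Byte 3: 0x80 = 10000000 (10xxxxxx ✓), payload 000000.
Concatenate: 1101011011000000 = 0xD6C0 (16 bits → U+D6C0).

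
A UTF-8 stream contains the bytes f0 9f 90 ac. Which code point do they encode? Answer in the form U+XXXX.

U+1F42C

Leading byte 0xF0 = 11110000 matches 11110xxx → 4-byte sequence.
Byte 1: 0xF0 = 11110000, payload 000 (3 bits).
Byte 2: 0x9F = 10011111 (10xxxxxx ✓), payload 011111.
Byte 3: 0x90 = 10010000 (10xxxxxx ✓), payload 010000.
Byte 4: 0xAC = 10101100 (10xxxxxx ✓), payload 101100.
Concatenate: 000011111010000101100 = 0x1F42C (21 bits → U+1F42C).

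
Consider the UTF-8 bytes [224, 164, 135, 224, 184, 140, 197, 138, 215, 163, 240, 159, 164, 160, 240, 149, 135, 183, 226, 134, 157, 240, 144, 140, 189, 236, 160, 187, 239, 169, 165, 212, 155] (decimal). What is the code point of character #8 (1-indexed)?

U+1033D

Offset 0: leading byte 0xE0 = 11100000 → 3-byte char #1 = E0 A4 87.
Offset 3: leading byte 0xE0 = 11100000 → 3-byte char #2 = E0 B8 8C.
Offset 6: leading byte 0xC5 = 11000101 → 2-byte char #3 = C5 8A.
Offset 8: leading byte 0xD7 = 11010111 → 2-byte char #4 = D7 A3.
Offset 10: leading byte 0xF0 = 11110000 → 4-byte char #5 = F0 9F A4 A0.
Offset 14: leading byte 0xF0 = 11110000 → 4-byte char #6 = F0 95 87 B7.
Offset 18: leading byte 0xE2 = 11100010 → 3-byte char #7 = E2 86 9D.
Offset 21: leading byte 0xF0 = 11110000 → 4-byte char #8 = F0 90 8C BD.
Leading byte 0xF0 = 11110000 matches 11110xxx → 4-byte sequence.
Byte 1: 0xF0 = 11110000, payload 000 (3 bits).
Byte 2: 0x90 = 10010000 (10xxxxxx ✓), payload 010000.
Byte 3: 0x8C = 10001100 (10xxxxxx ✓), payload 001100.
Byte 4: 0xBD = 10111101 (10xxxxxx ✓), payload 111101.
Concatenate: 000010000001100111101 = 0x1033D (21 bits → U+1033D).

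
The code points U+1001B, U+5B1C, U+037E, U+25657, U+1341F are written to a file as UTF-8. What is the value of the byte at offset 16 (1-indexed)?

1-indexed offset 16 is 0-indexed offset 15.
U+1001B → 4-byte form F0 90 80 9B at offsets 0–3.
U+5B1C → 3-byte form E5 AC 9C at offsets 4–6.
U+037E → 2-byte form CD BE at offsets 7–8.
U+25657 → 4-byte form F0 A5 99 97 at offsets 9–12.
U+1341F → 4-byte form F0 93 90 9F at offsets 13–16.
Offset 15 falls in char 5's range; it's byte 3 of F0 93 90 9F = 0x90.

0x90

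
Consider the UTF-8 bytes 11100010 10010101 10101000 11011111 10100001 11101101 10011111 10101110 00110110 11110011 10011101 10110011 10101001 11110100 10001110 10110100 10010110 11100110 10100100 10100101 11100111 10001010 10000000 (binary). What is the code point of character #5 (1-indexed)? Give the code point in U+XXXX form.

U+DDCE9

Offset 0: leading byte 0xE2 = 11100010 → 3-byte char #1 = E2 95 A8.
Offset 3: leading byte 0xDF = 11011111 → 2-byte char #2 = DF A1.
Offset 5: leading byte 0xED = 11101101 → 3-byte char #3 = ED 9F AE.
Offset 8: leading byte 0x36 = 00110110 → 1-byte char #4 = 36.
Offset 9: leading byte 0xF3 = 11110011 → 4-byte char #5 = F3 9D B3 A9.
Leading byte 0xF3 = 11110011 matches 11110xxx → 4-byte sequence.
Byte 1: 0xF3 = 11110011, payload 011 (3 bits).
Byte 2: 0x9D = 10011101 (10xxxxxx ✓), payload 011101.
Byte 3: 0xB3 = 10110011 (10xxxxxx ✓), payload 110011.
Byte 4: 0xA9 = 10101001 (10xxxxxx ✓), payload 101001.
Concatenate: 011011101110011101001 = 0xDDCE9 (21 bits → U+DDCE9).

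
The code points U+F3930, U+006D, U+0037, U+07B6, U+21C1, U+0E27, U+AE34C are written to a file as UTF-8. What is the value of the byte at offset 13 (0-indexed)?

0xA7

U+F3930 → 4-byte form F3 B3 A4 B0 at offsets 0–3.
U+006D → 1-byte form 6D at offsets 4–4.
U+0037 → 1-byte form 37 at offsets 5–5.
U+07B6 → 2-byte form DE B6 at offsets 6–7.
U+21C1 → 3-byte form E2 87 81 at offsets 8–10.
U+0E27 → 3-byte form E0 B8 A7 at offsets 11–13.
Offset 13 falls in char 6's range; it's byte 3 of E0 B8 A7 = 0xA7.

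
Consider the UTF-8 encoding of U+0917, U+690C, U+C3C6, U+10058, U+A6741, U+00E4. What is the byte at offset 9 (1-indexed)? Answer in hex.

0x86

1-indexed offset 9 is 0-indexed offset 8.
U+0917 → 3-byte form E0 A4 97 at offsets 0–2.
U+690C → 3-byte form E6 A4 8C at offsets 3–5.
U+C3C6 → 3-byte form EC 8F 86 at offsets 6–8.
Offset 8 falls in char 3's range; it's byte 3 of EC 8F 86 = 0x86.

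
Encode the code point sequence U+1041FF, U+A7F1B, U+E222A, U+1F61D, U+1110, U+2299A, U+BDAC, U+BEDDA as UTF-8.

U+1041FF: 4-byte form → F4 84 87 BF.
U+A7F1B: 4-byte form → F2 A7 BC 9B.
U+E222A: 4-byte form → F3 A2 88 AA.
U+1F61D: 4-byte form → F0 9F 98 9D.
U+1110: 3-byte form → E1 84 90.
U+2299A: 4-byte form → F0 A2 A6 9A.
U+BDAC: 3-byte form → EB B6 AC.
U+BEDDA: 4-byte form → F2 BE B7 9A.
Concatenated (30 bytes): F4 84 87 BF F2 A7 BC 9B F3 A2 88 AA F0 9F 98 9D E1 84 90 F0 A2 A6 9A EB B6 AC F2 BE B7 9A.

F4 84 87 BF F2 A7 BC 9B F3 A2 88 AA F0 9F 98 9D E1 84 90 F0 A2 A6 9A EB B6 AC F2 BE B7 9A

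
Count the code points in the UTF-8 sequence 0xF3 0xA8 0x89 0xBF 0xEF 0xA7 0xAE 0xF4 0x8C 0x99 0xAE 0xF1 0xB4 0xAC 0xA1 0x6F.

Byte at offset 0: 0xF3 = 11110011 → 4-byte char (#1). Advance 4.
Byte at offset 4: 0xEF = 11101111 → 3-byte char (#2). Advance 3.
Byte at offset 7: 0xF4 = 11110100 → 4-byte char (#3). Advance 4.
Byte at offset 11: 0xF1 = 11110001 → 4-byte char (#4). Advance 4.
Byte at offset 15: 0x6F = 01101111 → 1-byte char (#5). Advance 1.
Reached end at offset 16 after 5 code points.

5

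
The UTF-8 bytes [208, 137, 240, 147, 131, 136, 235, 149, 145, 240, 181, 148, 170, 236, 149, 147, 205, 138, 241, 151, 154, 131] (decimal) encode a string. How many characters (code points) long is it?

Byte at offset 0: 0xD0 = 11010000 → 2-byte char (#1). Advance 2.
Byte at offset 2: 0xF0 = 11110000 → 4-byte char (#2). Advance 4.
Byte at offset 6: 0xEB = 11101011 → 3-byte char (#3). Advance 3.
Byte at offset 9: 0xF0 = 11110000 → 4-byte char (#4). Advance 4.
Byte at offset 13: 0xEC = 11101100 → 3-byte char (#5). Advance 3.
Byte at offset 16: 0xCD = 11001101 → 2-byte char (#6). Advance 2.
Byte at offset 18: 0xF1 = 11110001 → 4-byte char (#7). Advance 4.
Reached end at offset 22 after 7 code points.

7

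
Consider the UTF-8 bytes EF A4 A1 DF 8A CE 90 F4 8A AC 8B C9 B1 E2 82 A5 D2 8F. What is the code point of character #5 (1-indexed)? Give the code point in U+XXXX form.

Offset 0: leading byte 0xEF = 11101111 → 3-byte char #1 = EF A4 A1.
Offset 3: leading byte 0xDF = 11011111 → 2-byte char #2 = DF 8A.
Offset 5: leading byte 0xCE = 11001110 → 2-byte char #3 = CE 90.
Offset 7: leading byte 0xF4 = 11110100 → 4-byte char #4 = F4 8A AC 8B.
Offset 11: leading byte 0xC9 = 11001001 → 2-byte char #5 = C9 B1.
Leading byte 0xC9 = 11001001 matches 110xxxxx → 2-byte sequence.
Byte 1: 0xC9 = 11001001, payload 01001 (5 bits).
Byte 2: 0xB1 = 10110001 (10xxxxxx ✓), payload 110001.
Concatenate: 01001110001 = 0x271 (11 bits → U+0271).

U+0271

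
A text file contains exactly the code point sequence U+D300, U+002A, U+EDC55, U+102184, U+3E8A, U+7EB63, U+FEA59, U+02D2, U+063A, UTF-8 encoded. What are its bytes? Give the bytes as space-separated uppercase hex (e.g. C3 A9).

ED 8C 80 2A F3 AD B1 95 F4 82 86 84 E3 BA 8A F1 BE AD A3 F3 BE A9 99 CB 92 D8 BA

U+D300: 3-byte form → ED 8C 80.
U+002A: 1-byte form → 2A.
U+EDC55: 4-byte form → F3 AD B1 95.
U+102184: 4-byte form → F4 82 86 84.
U+3E8A: 3-byte form → E3 BA 8A.
U+7EB63: 4-byte form → F1 BE AD A3.
U+FEA59: 4-byte form → F3 BE A9 99.
U+02D2: 2-byte form → CB 92.
U+063A: 2-byte form → D8 BA.
Concatenated (27 bytes): ED 8C 80 2A F3 AD B1 95 F4 82 86 84 E3 BA 8A F1 BE AD A3 F3 BE A9 99 CB 92 D8 BA.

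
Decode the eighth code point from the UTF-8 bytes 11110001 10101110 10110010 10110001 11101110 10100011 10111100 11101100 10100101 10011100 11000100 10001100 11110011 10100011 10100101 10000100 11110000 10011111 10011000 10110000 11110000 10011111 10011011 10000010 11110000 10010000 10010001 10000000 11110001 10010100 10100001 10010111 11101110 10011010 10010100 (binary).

U+10440

Offset 0: leading byte 0xF1 = 11110001 → 4-byte char #1 = F1 AE B2 B1.
Offset 4: leading byte 0xEE = 11101110 → 3-byte char #2 = EE A3 BC.
Offset 7: leading byte 0xEC = 11101100 → 3-byte char #3 = EC A5 9C.
Offset 10: leading byte 0xC4 = 11000100 → 2-byte char #4 = C4 8C.
Offset 12: leading byte 0xF3 = 11110011 → 4-byte char #5 = F3 A3 A5 84.
Offset 16: leading byte 0xF0 = 11110000 → 4-byte char #6 = F0 9F 98 B0.
Offset 20: leading byte 0xF0 = 11110000 → 4-byte char #7 = F0 9F 9B 82.
Offset 24: leading byte 0xF0 = 11110000 → 4-byte char #8 = F0 90 91 80.
Leading byte 0xF0 = 11110000 matches 11110xxx → 4-byte sequence.
Byte 1: 0xF0 = 11110000, payload 000 (3 bits).
Byte 2: 0x90 = 10010000 (10xxxxxx ✓), payload 010000.
Byte 3: 0x91 = 10010001 (10xxxxxx ✓), payload 010001.
Byte 4: 0x80 = 10000000 (10xxxxxx ✓), payload 000000.
Concatenate: 000010000010001000000 = 0x10440 (21 bits → U+10440).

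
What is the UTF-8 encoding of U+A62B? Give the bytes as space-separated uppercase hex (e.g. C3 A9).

U+A62B = 0xA62B = 42539 decimal. In range U+0800–U+FFFF → 3-byte form: 1110xxxx 10xxxxxx 10xxxxxx.
Binary (16 bits): 1010011000101011.
Split 4+6+6: 1010 | 011000 | 101011.
Byte 1: 11101010 = 0xEA.
Byte 2: 10011000 = 0x98.
Byte 3: 10101011 = 0xAB.

EA 98 AB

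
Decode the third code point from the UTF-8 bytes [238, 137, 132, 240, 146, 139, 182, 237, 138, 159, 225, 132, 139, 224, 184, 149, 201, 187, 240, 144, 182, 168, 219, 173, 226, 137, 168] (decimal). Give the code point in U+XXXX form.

Offset 0: leading byte 0xEE = 11101110 → 3-byte char #1 = EE 89 84.
Offset 3: leading byte 0xF0 = 11110000 → 4-byte char #2 = F0 92 8B B6.
Offset 7: leading byte 0xED = 11101101 → 3-byte char #3 = ED 8A 9F.
Leading byte 0xED = 11101101 matches 1110xxxx → 3-byte sequence.
Byte 1: 0xED = 11101101, payload 1101 (4 bits).
Byte 2: 0x8A = 10001010 (10xxxxxx ✓), payload 001010.
Byte 3: 0x9F = 10011111 (10xxxxxx ✓), payload 011111.
Concatenate: 1101001010011111 = 0xD29F (16 bits → U+D29F).

U+D29F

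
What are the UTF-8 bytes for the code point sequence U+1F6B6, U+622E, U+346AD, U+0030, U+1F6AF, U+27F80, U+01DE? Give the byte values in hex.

U+1F6B6: 4-byte form → F0 9F 9A B6.
U+622E: 3-byte form → E6 88 AE.
U+346AD: 4-byte form → F0 B4 9A AD.
U+0030: 1-byte form → 30.
U+1F6AF: 4-byte form → F0 9F 9A AF.
U+27F80: 4-byte form → F0 A7 BE 80.
U+01DE: 2-byte form → C7 9E.
Concatenated (22 bytes): F0 9F 9A B6 E6 88 AE F0 B4 9A AD 30 F0 9F 9A AF F0 A7 BE 80 C7 9E.

F0 9F 9A B6 E6 88 AE F0 B4 9A AD 30 F0 9F 9A AF F0 A7 BE 80 C7 9E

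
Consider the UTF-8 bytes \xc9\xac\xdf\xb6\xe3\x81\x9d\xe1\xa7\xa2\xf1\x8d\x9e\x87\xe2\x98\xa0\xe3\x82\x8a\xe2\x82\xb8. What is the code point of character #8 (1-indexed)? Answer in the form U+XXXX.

Offset 0: leading byte 0xC9 = 11001001 → 2-byte char #1 = C9 AC.
Offset 2: leading byte 0xDF = 11011111 → 2-byte char #2 = DF B6.
Offset 4: leading byte 0xE3 = 11100011 → 3-byte char #3 = E3 81 9D.
Offset 7: leading byte 0xE1 = 11100001 → 3-byte char #4 = E1 A7 A2.
Offset 10: leading byte 0xF1 = 11110001 → 4-byte char #5 = F1 8D 9E 87.
Offset 14: leading byte 0xE2 = 11100010 → 3-byte char #6 = E2 98 A0.
Offset 17: leading byte 0xE3 = 11100011 → 3-byte char #7 = E3 82 8A.
Offset 20: leading byte 0xE2 = 11100010 → 3-byte char #8 = E2 82 B8.
Leading byte 0xE2 = 11100010 matches 1110xxxx → 3-byte sequence.
Byte 1: 0xE2 = 11100010, payload 0010 (4 bits).
Byte 2: 0x82 = 10000010 (10xxxxxx ✓), payload 000010.
Byte 3: 0xB8 = 10111000 (10xxxxxx ✓), payload 111000.
Concatenate: 0010000010111000 = 0x20B8 (16 bits → U+20B8).

U+20B8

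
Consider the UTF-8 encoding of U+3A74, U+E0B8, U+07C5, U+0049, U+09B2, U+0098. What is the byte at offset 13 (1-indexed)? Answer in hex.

0xC2

1-indexed offset 13 is 0-indexed offset 12.
U+3A74 → 3-byte form E3 A9 B4 at offsets 0–2.
U+E0B8 → 3-byte form EE 82 B8 at offsets 3–5.
U+07C5 → 2-byte form DF 85 at offsets 6–7.
U+0049 → 1-byte form 49 at offsets 8–8.
U+09B2 → 3-byte form E0 A6 B2 at offsets 9–11.
U+0098 → 2-byte form C2 98 at offsets 12–13.
Offset 12 falls in char 6's range; it's byte 1 of C2 98 = 0xC2.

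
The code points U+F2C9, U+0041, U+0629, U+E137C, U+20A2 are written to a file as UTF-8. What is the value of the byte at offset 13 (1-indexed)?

0xA2

1-indexed offset 13 is 0-indexed offset 12.
U+F2C9 → 3-byte form EF 8B 89 at offsets 0–2.
U+0041 → 1-byte form 41 at offsets 3–3.
U+0629 → 2-byte form D8 A9 at offsets 4–5.
U+E137C → 4-byte form F3 A1 8D BC at offsets 6–9.
U+20A2 → 3-byte form E2 82 A2 at offsets 10–12.
Offset 12 falls in char 5's range; it's byte 3 of E2 82 A2 = 0xA2.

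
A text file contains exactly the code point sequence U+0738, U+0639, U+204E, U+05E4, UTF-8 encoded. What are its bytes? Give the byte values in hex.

U+0738: 2-byte form → DC B8.
U+0639: 2-byte form → D8 B9.
U+204E: 3-byte form → E2 81 8E.
U+05E4: 2-byte form → D7 A4.
Concatenated (9 bytes): DC B8 D8 B9 E2 81 8E D7 A4.

DC B8 D8 B9 E2 81 8E D7 A4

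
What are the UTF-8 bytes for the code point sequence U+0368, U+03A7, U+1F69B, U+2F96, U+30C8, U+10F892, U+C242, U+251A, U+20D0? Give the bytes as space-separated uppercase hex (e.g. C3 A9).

U+0368: 2-byte form → CD A8.
U+03A7: 2-byte form → CE A7.
U+1F69B: 4-byte form → F0 9F 9A 9B.
U+2F96: 3-byte form → E2 BE 96.
U+30C8: 3-byte form → E3 83 88.
U+10F892: 4-byte form → F4 8F A2 92.
U+C242: 3-byte form → EC 89 82.
U+251A: 3-byte form → E2 94 9A.
U+20D0: 3-byte form → E2 83 90.
Concatenated (27 bytes): CD A8 CE A7 F0 9F 9A 9B E2 BE 96 E3 83 88 F4 8F A2 92 EC 89 82 E2 94 9A E2 83 90.

CD A8 CE A7 F0 9F 9A 9B E2 BE 96 E3 83 88 F4 8F A2 92 EC 89 82 E2 94 9A E2 83 90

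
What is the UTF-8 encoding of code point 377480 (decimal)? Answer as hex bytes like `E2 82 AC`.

F1 9C 8A 88

U+5C288 = 0x5C288 = 377480 decimal. In range U+10000–U+10FFFF → 4-byte form: 11110xxx 10xxxxxx 10xxxxxx 10xxxxxx.
Binary (21 bits): 001011100001010001000.
Split 3+6+6+6: 001 | 011100 | 001010 | 001000.
Byte 1: 11110001 = 0xF1.
Byte 2: 10011100 = 0x9C.
Byte 3: 10001010 = 0x8A.
Byte 4: 10001000 = 0x88.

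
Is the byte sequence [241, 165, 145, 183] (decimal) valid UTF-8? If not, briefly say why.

Leading byte 0xF1 = 11110001 → 4-byte form.
Continuation bytes 0xA5=10100101, 0x91=10010001, 0xB7=10110111 all match 10xxxxxx.
Decoded value 0x65477 is ≥ 0x10000 (shortest form) and not a surrogate.

valid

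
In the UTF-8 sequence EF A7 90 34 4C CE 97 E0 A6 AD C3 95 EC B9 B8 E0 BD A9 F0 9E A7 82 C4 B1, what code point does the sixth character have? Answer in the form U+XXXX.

U+00D5

Offset 0: leading byte 0xEF = 11101111 → 3-byte char #1 = EF A7 90.
Offset 3: leading byte 0x34 = 00110100 → 1-byte char #2 = 34.
Offset 4: leading byte 0x4C = 01001100 → 1-byte char #3 = 4C.
Offset 5: leading byte 0xCE = 11001110 → 2-byte char #4 = CE 97.
Offset 7: leading byte 0xE0 = 11100000 → 3-byte char #5 = E0 A6 AD.
Offset 10: leading byte 0xC3 = 11000011 → 2-byte char #6 = C3 95.
Leading byte 0xC3 = 11000011 matches 110xxxxx → 2-byte sequence.
Byte 1: 0xC3 = 11000011, payload 00011 (5 bits).
Byte 2: 0x95 = 10010101 (10xxxxxx ✓), payload 010101.
Concatenate: 00011010101 = 0xD5 (11 bits → U+00D5).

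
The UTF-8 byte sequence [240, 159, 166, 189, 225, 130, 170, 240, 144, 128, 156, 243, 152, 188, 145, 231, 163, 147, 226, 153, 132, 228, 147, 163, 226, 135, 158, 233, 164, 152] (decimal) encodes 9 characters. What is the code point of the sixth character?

Offset 0: leading byte 0xF0 = 11110000 → 4-byte char #1 = F0 9F A6 BD.
Offset 4: leading byte 0xE1 = 11100001 → 3-byte char #2 = E1 82 AA.
Offset 7: leading byte 0xF0 = 11110000 → 4-byte char #3 = F0 90 80 9C.
Offset 11: leading byte 0xF3 = 11110011 → 4-byte char #4 = F3 98 BC 91.
Offset 15: leading byte 0xE7 = 11100111 → 3-byte char #5 = E7 A3 93.
Offset 18: leading byte 0xE2 = 11100010 → 3-byte char #6 = E2 99 84.
Leading byte 0xE2 = 11100010 matches 1110xxxx → 3-byte sequence.
Byte 1: 0xE2 = 11100010, payload 0010 (4 bits).
Byte 2: 0x99 = 10011001 (10xxxxxx ✓), payload 011001.
Byte 3: 0x84 = 10000100 (10xxxxxx ✓), payload 000100.
Concatenate: 0010011001000100 = 0x2644 (16 bits → U+2644).

U+2644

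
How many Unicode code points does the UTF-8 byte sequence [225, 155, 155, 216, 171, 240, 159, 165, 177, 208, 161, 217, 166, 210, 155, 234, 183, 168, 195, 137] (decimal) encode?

8

Byte at offset 0: 0xE1 = 11100001 → 3-byte char (#1). Advance 3.
Byte at offset 3: 0xD8 = 11011000 → 2-byte char (#2). Advance 2.
Byte at offset 5: 0xF0 = 11110000 → 4-byte char (#3). Advance 4.
Byte at offset 9: 0xD0 = 11010000 → 2-byte char (#4). Advance 2.
Byte at offset 11: 0xD9 = 11011001 → 2-byte char (#5). Advance 2.
Byte at offset 13: 0xD2 = 11010010 → 2-byte char (#6). Advance 2.
Byte at offset 15: 0xEA = 11101010 → 3-byte char (#7). Advance 3.
Byte at offset 18: 0xC3 = 11000011 → 2-byte char (#8). Advance 2.
Reached end at offset 20 after 8 code points.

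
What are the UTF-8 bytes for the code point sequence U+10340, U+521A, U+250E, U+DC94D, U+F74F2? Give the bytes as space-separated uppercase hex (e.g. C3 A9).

U+10340: 4-byte form → F0 90 8D 80.
U+521A: 3-byte form → E5 88 9A.
U+250E: 3-byte form → E2 94 8E.
U+DC94D: 4-byte form → F3 9C A5 8D.
U+F74F2: 4-byte form → F3 B7 93 B2.
Concatenated (18 bytes): F0 90 8D 80 E5 88 9A E2 94 8E F3 9C A5 8D F3 B7 93 B2.

F0 90 8D 80 E5 88 9A E2 94 8E F3 9C A5 8D F3 B7 93 B2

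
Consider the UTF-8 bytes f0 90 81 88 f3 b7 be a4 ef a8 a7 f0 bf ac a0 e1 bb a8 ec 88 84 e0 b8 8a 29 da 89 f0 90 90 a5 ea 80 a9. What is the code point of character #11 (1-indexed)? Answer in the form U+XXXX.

U+A029

Offset 0: leading byte 0xF0 = 11110000 → 4-byte char #1 = F0 90 81 88.
Offset 4: leading byte 0xF3 = 11110011 → 4-byte char #2 = F3 B7 BE A4.
Offset 8: leading byte 0xEF = 11101111 → 3-byte char #3 = EF A8 A7.
Offset 11: leading byte 0xF0 = 11110000 → 4-byte char #4 = F0 BF AC A0.
Offset 15: leading byte 0xE1 = 11100001 → 3-byte char #5 = E1 BB A8.
Offset 18: leading byte 0xEC = 11101100 → 3-byte char #6 = EC 88 84.
Offset 21: leading byte 0xE0 = 11100000 → 3-byte char #7 = E0 B8 8A.
Offset 24: leading byte 0x29 = 00101001 → 1-byte char #8 = 29.
Offset 25: leading byte 0xDA = 11011010 → 2-byte char #9 = DA 89.
Offset 27: leading byte 0xF0 = 11110000 → 4-byte char #10 = F0 90 90 A5.
Offset 31: leading byte 0xEA = 11101010 → 3-byte char #11 = EA 80 A9.
Leading byte 0xEA = 11101010 matches 1110xxxx → 3-byte sequence.
Byte 1: 0xEA = 11101010, payload 1010 (4 bits).
Byte 2: 0x80 = 10000000 (10xxxxxx ✓), payload 000000.
Byte 3: 0xA9 = 10101001 (10xxxxxx ✓), payload 101001.
Concatenate: 1010000000101001 = 0xA029 (16 bits → U+A029).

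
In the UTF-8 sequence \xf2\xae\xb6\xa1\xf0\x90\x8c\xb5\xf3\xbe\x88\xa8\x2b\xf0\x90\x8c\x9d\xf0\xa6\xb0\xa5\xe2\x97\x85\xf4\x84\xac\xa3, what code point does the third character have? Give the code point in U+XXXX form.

Offset 0: leading byte 0xF2 = 11110010 → 4-byte char #1 = F2 AE B6 A1.
Offset 4: leading byte 0xF0 = 11110000 → 4-byte char #2 = F0 90 8C B5.
Offset 8: leading byte 0xF3 = 11110011 → 4-byte char #3 = F3 BE 88 A8.
Leading byte 0xF3 = 11110011 matches 11110xxx → 4-byte sequence.
Byte 1: 0xF3 = 11110011, payload 011 (3 bits).
Byte 2: 0xBE = 10111110 (10xxxxxx ✓), payload 111110.
Byte 3: 0x88 = 10001000 (10xxxxxx ✓), payload 001000.
Byte 4: 0xA8 = 10101000 (10xxxxxx ✓), payload 101000.
Concatenate: 011111110001000101000 = 0xFE228 (21 bits → U+FE228).

U+FE228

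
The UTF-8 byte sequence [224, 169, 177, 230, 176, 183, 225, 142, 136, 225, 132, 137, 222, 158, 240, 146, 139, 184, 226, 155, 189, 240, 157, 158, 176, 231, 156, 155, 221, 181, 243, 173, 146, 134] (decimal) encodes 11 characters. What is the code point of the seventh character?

Offset 0: leading byte 0xE0 = 11100000 → 3-byte char #1 = E0 A9 B1.
Offset 3: leading byte 0xE6 = 11100110 → 3-byte char #2 = E6 B0 B7.
Offset 6: leading byte 0xE1 = 11100001 → 3-byte char #3 = E1 8E 88.
Offset 9: leading byte 0xE1 = 11100001 → 3-byte char #4 = E1 84 89.
Offset 12: leading byte 0xDE = 11011110 → 2-byte char #5 = DE 9E.
Offset 14: leading byte 0xF0 = 11110000 → 4-byte char #6 = F0 92 8B B8.
Offset 18: leading byte 0xE2 = 11100010 → 3-byte char #7 = E2 9B BD.
Leading byte 0xE2 = 11100010 matches 1110xxxx → 3-byte sequence.
Byte 1: 0xE2 = 11100010, payload 0010 (4 bits).
Byte 2: 0x9B = 10011011 (10xxxxxx ✓), payload 011011.
Byte 3: 0xBD = 10111101 (10xxxxxx ✓), payload 111101.
Concatenate: 0010011011111101 = 0x26FD (16 bits → U+26FD).

U+26FD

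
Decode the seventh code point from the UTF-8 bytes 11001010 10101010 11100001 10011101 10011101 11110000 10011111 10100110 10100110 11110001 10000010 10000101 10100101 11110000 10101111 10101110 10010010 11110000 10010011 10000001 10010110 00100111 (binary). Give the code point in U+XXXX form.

U+0027

Offset 0: leading byte 0xCA = 11001010 → 2-byte char #1 = CA AA.
Offset 2: leading byte 0xE1 = 11100001 → 3-byte char #2 = E1 9D 9D.
Offset 5: leading byte 0xF0 = 11110000 → 4-byte char #3 = F0 9F A6 A6.
Offset 9: leading byte 0xF1 = 11110001 → 4-byte char #4 = F1 82 85 A5.
Offset 13: leading byte 0xF0 = 11110000 → 4-byte char #5 = F0 AF AE 92.
Offset 17: leading byte 0xF0 = 11110000 → 4-byte char #6 = F0 93 81 96.
Offset 21: leading byte 0x27 = 00100111 → 1-byte char #7 = 27.
Leading byte 0x27 = 00100111 matches 0xxxxxxx → 1-byte sequence.
Byte 1: 0x27 = 00100111, payload 0100111 (7 bits).
Concatenate: 0100111 = 0x27 (7 bits → U+0027).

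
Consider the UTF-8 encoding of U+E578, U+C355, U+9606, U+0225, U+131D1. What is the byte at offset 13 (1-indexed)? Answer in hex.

0x93

1-indexed offset 13 is 0-indexed offset 12.
U+E578 → 3-byte form EE 95 B8 at offsets 0–2.
U+C355 → 3-byte form EC 8D 95 at offsets 3–5.
U+9606 → 3-byte form E9 98 86 at offsets 6–8.
U+0225 → 2-byte form C8 A5 at offsets 9–10.
U+131D1 → 4-byte form F0 93 87 91 at offsets 11–14.
Offset 12 falls in char 5's range; it's byte 2 of F0 93 87 91 = 0x93.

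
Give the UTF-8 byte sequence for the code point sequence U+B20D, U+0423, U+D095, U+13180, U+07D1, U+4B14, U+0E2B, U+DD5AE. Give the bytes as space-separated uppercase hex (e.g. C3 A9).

EB 88 8D D0 A3 ED 82 95 F0 93 86 80 DF 91 E4 AC 94 E0 B8 AB F3 9D 96 AE

U+B20D: 3-byte form → EB 88 8D.
U+0423: 2-byte form → D0 A3.
U+D095: 3-byte form → ED 82 95.
U+13180: 4-byte form → F0 93 86 80.
U+07D1: 2-byte form → DF 91.
U+4B14: 3-byte form → E4 AC 94.
U+0E2B: 3-byte form → E0 B8 AB.
U+DD5AE: 4-byte form → F3 9D 96 AE.
Concatenated (24 bytes): EB 88 8D D0 A3 ED 82 95 F0 93 86 80 DF 91 E4 AC 94 E0 B8 AB F3 9D 96 AE.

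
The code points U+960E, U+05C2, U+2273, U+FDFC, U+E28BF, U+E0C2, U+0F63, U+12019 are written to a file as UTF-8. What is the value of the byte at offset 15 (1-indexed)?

1-indexed offset 15 is 0-indexed offset 14.
U+960E → 3-byte form E9 98 8E at offsets 0–2.
U+05C2 → 2-byte form D7 82 at offsets 3–4.
U+2273 → 3-byte form E2 89 B3 at offsets 5–7.
U+FDFC → 3-byte form EF B7 BC at offsets 8–10.
U+E28BF → 4-byte form F3 A2 A2 BF at offsets 11–14.
Offset 14 falls in char 5's range; it's byte 4 of F3 A2 A2 BF = 0xBF.

0xBF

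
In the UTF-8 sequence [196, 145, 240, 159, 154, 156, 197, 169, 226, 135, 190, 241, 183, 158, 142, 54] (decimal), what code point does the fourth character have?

U+21FE

Offset 0: leading byte 0xC4 = 11000100 → 2-byte char #1 = C4 91.
Offset 2: leading byte 0xF0 = 11110000 → 4-byte char #2 = F0 9F 9A 9C.
Offset 6: leading byte 0xC5 = 11000101 → 2-byte char #3 = C5 A9.
Offset 8: leading byte 0xE2 = 11100010 → 3-byte char #4 = E2 87 BE.
Leading byte 0xE2 = 11100010 matches 1110xxxx → 3-byte sequence.
Byte 1: 0xE2 = 11100010, payload 0010 (4 bits).
Byte 2: 0x87 = 10000111 (10xxxxxx ✓), payload 000111.
Byte 3: 0xBE = 10111110 (10xxxxxx ✓), payload 111110.
Concatenate: 0010000111111110 = 0x21FE (16 bits → U+21FE).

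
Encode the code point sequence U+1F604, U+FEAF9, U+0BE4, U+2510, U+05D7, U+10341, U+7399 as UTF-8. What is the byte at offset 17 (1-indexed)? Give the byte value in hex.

1-indexed offset 17 is 0-indexed offset 16.
U+1F604 → 4-byte form F0 9F 98 84 at offsets 0–3.
U+FEAF9 → 4-byte form F3 BE AB B9 at offsets 4–7.
U+0BE4 → 3-byte form E0 AF A4 at offsets 8–10.
U+2510 → 3-byte form E2 94 90 at offsets 11–13.
U+05D7 → 2-byte form D7 97 at offsets 14–15.
U+10341 → 4-byte form F0 90 8D 81 at offsets 16–19.
Offset 16 falls in char 6's range; it's byte 1 of F0 90 8D 81 = 0xF0.

0xF0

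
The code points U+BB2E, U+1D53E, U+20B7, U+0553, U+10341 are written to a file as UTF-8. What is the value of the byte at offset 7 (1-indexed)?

0xBE

1-indexed offset 7 is 0-indexed offset 6.
U+BB2E → 3-byte form EB AC AE at offsets 0–2.
U+1D53E → 4-byte form F0 9D 94 BE at offsets 3–6.
Offset 6 falls in char 2's range; it's byte 4 of F0 9D 94 BE = 0xBE.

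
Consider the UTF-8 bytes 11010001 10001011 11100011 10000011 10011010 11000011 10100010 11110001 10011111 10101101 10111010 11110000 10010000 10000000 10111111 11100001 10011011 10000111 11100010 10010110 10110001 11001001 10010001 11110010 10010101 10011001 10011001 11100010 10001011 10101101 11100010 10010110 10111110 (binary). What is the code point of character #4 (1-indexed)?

U+5FB7A

Offset 0: leading byte 0xD1 = 11010001 → 2-byte char #1 = D1 8B.
Offset 2: leading byte 0xE3 = 11100011 → 3-byte char #2 = E3 83 9A.
Offset 5: leading byte 0xC3 = 11000011 → 2-byte char #3 = C3 A2.
Offset 7: leading byte 0xF1 = 11110001 → 4-byte char #4 = F1 9F AD BA.
Leading byte 0xF1 = 11110001 matches 11110xxx → 4-byte sequence.
Byte 1: 0xF1 = 11110001, payload 001 (3 bits).
Byte 2: 0x9F = 10011111 (10xxxxxx ✓), payload 011111.
Byte 3: 0xAD = 10101101 (10xxxxxx ✓), payload 101101.
Byte 4: 0xBA = 10111010 (10xxxxxx ✓), payload 111010.
Concatenate: 001011111101101111010 = 0x5FB7A (21 bits → U+5FB7A).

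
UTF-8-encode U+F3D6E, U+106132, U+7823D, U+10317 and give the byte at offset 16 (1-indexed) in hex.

1-indexed offset 16 is 0-indexed offset 15.
U+F3D6E → 4-byte form F3 B3 B5 AE at offsets 0–3.
U+106132 → 4-byte form F4 86 84 B2 at offsets 4–7.
U+7823D → 4-byte form F1 B8 88 BD at offsets 8–11.
U+10317 → 4-byte form F0 90 8C 97 at offsets 12–15.
Offset 15 falls in char 4's range; it's byte 4 of F0 90 8C 97 = 0x97.

0x97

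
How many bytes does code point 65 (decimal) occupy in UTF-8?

1

U+0041 = 0x41. UTF-8 uses 1 byte below 0x80, 2 below 0x800, 3 below 0x10000, 4 up to 0x10FFFF. 0x41 is in U+0000–U+007F → 1 byte.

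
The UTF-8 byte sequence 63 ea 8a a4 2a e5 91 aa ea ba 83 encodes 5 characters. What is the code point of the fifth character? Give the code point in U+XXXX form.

U+AE83

Offset 0: leading byte 0x63 = 01100011 → 1-byte char #1 = 63.
Offset 1: leading byte 0xEA = 11101010 → 3-byte char #2 = EA 8A A4.
Offset 4: leading byte 0x2A = 00101010 → 1-byte char #3 = 2A.
Offset 5: leading byte 0xE5 = 11100101 → 3-byte char #4 = E5 91 AA.
Offset 8: leading byte 0xEA = 11101010 → 3-byte char #5 = EA BA 83.
Leading byte 0xEA = 11101010 matches 1110xxxx → 3-byte sequence.
Byte 1: 0xEA = 11101010, payload 1010 (4 bits).
Byte 2: 0xBA = 10111010 (10xxxxxx ✓), payload 111010.
Byte 3: 0x83 = 10000011 (10xxxxxx ✓), payload 000011.
Concatenate: 1010111010000011 = 0xAE83 (16 bits → U+AE83).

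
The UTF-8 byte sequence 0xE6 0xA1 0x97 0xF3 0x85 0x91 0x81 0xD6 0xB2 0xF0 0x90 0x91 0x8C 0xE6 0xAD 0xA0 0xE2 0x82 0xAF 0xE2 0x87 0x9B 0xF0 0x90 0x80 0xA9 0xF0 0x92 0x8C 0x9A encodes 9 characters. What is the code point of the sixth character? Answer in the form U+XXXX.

U+20AF

Offset 0: leading byte 0xE6 = 11100110 → 3-byte char #1 = E6 A1 97.
Offset 3: leading byte 0xF3 = 11110011 → 4-byte char #2 = F3 85 91 81.
Offset 7: leading byte 0xD6 = 11010110 → 2-byte char #3 = D6 B2.
Offset 9: leading byte 0xF0 = 11110000 → 4-byte char #4 = F0 90 91 8C.
Offset 13: leading byte 0xE6 = 11100110 → 3-byte char #5 = E6 AD A0.
Offset 16: leading byte 0xE2 = 11100010 → 3-byte char #6 = E2 82 AF.
Leading byte 0xE2 = 11100010 matches 1110xxxx → 3-byte sequence.
Byte 1: 0xE2 = 11100010, payload 0010 (4 bits).
Byte 2: 0x82 = 10000010 (10xxxxxx ✓), payload 000010.
Byte 3: 0xAF = 10101111 (10xxxxxx ✓), payload 101111.
Concatenate: 0010000010101111 = 0x20AF (16 bits → U+20AF).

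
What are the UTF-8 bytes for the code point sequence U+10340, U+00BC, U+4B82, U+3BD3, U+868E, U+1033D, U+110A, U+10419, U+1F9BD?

F0 90 8D 80 C2 BC E4 AE 82 E3 AF 93 E8 9A 8E F0 90 8C BD E1 84 8A F0 90 90 99 F0 9F A6 BD

U+10340: 4-byte form → F0 90 8D 80.
U+00BC: 2-byte form → C2 BC.
U+4B82: 3-byte form → E4 AE 82.
U+3BD3: 3-byte form → E3 AF 93.
U+868E: 3-byte form → E8 9A 8E.
U+1033D: 4-byte form → F0 90 8C BD.
U+110A: 3-byte form → E1 84 8A.
U+10419: 4-byte form → F0 90 90 99.
U+1F9BD: 4-byte form → F0 9F A6 BD.
Concatenated (30 bytes): F0 90 8D 80 C2 BC E4 AE 82 E3 AF 93 E8 9A 8E F0 90 8C BD E1 84 8A F0 90 90 99 F0 9F A6 BD.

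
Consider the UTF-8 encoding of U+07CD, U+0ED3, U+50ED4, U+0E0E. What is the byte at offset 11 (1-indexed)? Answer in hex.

1-indexed offset 11 is 0-indexed offset 10.
U+07CD → 2-byte form DF 8D at offsets 0–1.
U+0ED3 → 3-byte form E0 BB 93 at offsets 2–4.
U+50ED4 → 4-byte form F1 90 BB 94 at offsets 5–8.
U+0E0E → 3-byte form E0 B8 8E at offsets 9–11.
Offset 10 falls in char 4's range; it's byte 2 of E0 B8 8E = 0xB8.

0xB8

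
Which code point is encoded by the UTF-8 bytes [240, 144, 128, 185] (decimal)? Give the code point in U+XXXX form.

Leading byte 0xF0 = 11110000 matches 11110xxx → 4-byte sequence.
Byte 1: 0xF0 = 11110000, payload 000 (3 bits).
Byte 2: 0x90 = 10010000 (10xxxxxx ✓), payload 010000.
Byte 3: 0x80 = 10000000 (10xxxxxx ✓), payload 000000.
Byte 4: 0xB9 = 10111001 (10xxxxxx ✓), payload 111001.
Concatenate: 000010000000000111001 = 0x10039 (21 bits → U+10039).

U+10039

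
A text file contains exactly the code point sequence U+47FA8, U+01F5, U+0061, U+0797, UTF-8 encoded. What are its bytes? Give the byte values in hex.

F1 87 BE A8 C7 B5 61 DE 97

U+47FA8: 4-byte form → F1 87 BE A8.
U+01F5: 2-byte form → C7 B5.
U+0061: 1-byte form → 61.
U+0797: 2-byte form → DE 97.
Concatenated (9 bytes): F1 87 BE A8 C7 B5 61 DE 97.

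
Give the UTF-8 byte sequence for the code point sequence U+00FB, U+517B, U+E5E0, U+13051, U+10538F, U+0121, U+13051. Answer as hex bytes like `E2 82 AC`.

C3 BB E5 85 BB EE 97 A0 F0 93 81 91 F4 85 8E 8F C4 A1 F0 93 81 91

U+00FB: 2-byte form → C3 BB.
U+517B: 3-byte form → E5 85 BB.
U+E5E0: 3-byte form → EE 97 A0.
U+13051: 4-byte form → F0 93 81 91.
U+10538F: 4-byte form → F4 85 8E 8F.
U+0121: 2-byte form → C4 A1.
U+13051: 4-byte form → F0 93 81 91.
Concatenated (22 bytes): C3 BB E5 85 BB EE 97 A0 F0 93 81 91 F4 85 8E 8F C4 A1 F0 93 81 91.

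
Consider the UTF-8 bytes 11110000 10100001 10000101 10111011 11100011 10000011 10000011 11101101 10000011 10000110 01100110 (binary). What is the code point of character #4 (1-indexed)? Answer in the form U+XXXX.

Offset 0: leading byte 0xF0 = 11110000 → 4-byte char #1 = F0 A1 85 BB.
Offset 4: leading byte 0xE3 = 11100011 → 3-byte char #2 = E3 83 83.
Offset 7: leading byte 0xED = 11101101 → 3-byte char #3 = ED 83 86.
Offset 10: leading byte 0x66 = 01100110 → 1-byte char #4 = 66.
Leading byte 0x66 = 01100110 matches 0xxxxxxx → 1-byte sequence.
Byte 1: 0x66 = 01100110, payload 1100110 (7 bits).
Concatenate: 1100110 = 0x66 (7 bits → U+0066).

U+0066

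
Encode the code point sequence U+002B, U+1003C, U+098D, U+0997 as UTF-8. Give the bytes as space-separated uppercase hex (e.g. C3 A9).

2B F0 90 80 BC E0 A6 8D E0 A6 97

U+002B: 1-byte form → 2B.
U+1003C: 4-byte form → F0 90 80 BC.
U+098D: 3-byte form → E0 A6 8D.
U+0997: 3-byte form → E0 A6 97.
Concatenated (11 bytes): 2B F0 90 80 BC E0 A6 8D E0 A6 97.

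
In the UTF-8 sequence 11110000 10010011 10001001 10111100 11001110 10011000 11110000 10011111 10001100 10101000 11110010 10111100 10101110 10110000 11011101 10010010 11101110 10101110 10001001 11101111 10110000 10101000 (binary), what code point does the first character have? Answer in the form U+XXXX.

U+1327C

Offset 0: leading byte 0xF0 = 11110000 → 4-byte char #1 = F0 93 89 BC.
Leading byte 0xF0 = 11110000 matches 11110xxx → 4-byte sequence.
Byte 1: 0xF0 = 11110000, payload 000 (3 bits).
Byte 2: 0x93 = 10010011 (10xxxxxx ✓), payload 010011.
Byte 3: 0x89 = 10001001 (10xxxxxx ✓), payload 001001.
Byte 4: 0xBC = 10111100 (10xxxxxx ✓), payload 111100.
Concatenate: 000010011001001111100 = 0x1327C (21 bits → U+1327C).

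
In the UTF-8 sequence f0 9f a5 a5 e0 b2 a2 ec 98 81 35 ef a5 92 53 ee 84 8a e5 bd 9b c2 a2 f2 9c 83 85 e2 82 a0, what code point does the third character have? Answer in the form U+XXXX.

Offset 0: leading byte 0xF0 = 11110000 → 4-byte char #1 = F0 9F A5 A5.
Offset 4: leading byte 0xE0 = 11100000 → 3-byte char #2 = E0 B2 A2.
Offset 7: leading byte 0xEC = 11101100 → 3-byte char #3 = EC 98 81.
Leading byte 0xEC = 11101100 matches 1110xxxx → 3-byte sequence.
Byte 1: 0xEC = 11101100, payload 1100 (4 bits).
Byte 2: 0x98 = 10011000 (10xxxxxx ✓), payload 011000.
Byte 3: 0x81 = 10000001 (10xxxxxx ✓), payload 000001.
Concatenate: 1100011000000001 = 0xC601 (16 bits → U+C601).

U+C601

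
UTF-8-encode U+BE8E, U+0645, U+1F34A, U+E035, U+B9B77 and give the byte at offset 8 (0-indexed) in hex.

0x8A

U+BE8E → 3-byte form EB BA 8E at offsets 0–2.
U+0645 → 2-byte form D9 85 at offsets 3–4.
U+1F34A → 4-byte form F0 9F 8D 8A at offsets 5–8.
Offset 8 falls in char 3's range; it's byte 4 of F0 9F 8D 8A = 0x8A.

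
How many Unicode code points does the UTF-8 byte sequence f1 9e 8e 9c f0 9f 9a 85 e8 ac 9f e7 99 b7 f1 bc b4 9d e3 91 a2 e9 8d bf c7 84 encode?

Byte at offset 0: 0xF1 = 11110001 → 4-byte char (#1). Advance 4.
Byte at offset 4: 0xF0 = 11110000 → 4-byte char (#2). Advance 4.
Byte at offset 8: 0xE8 = 11101000 → 3-byte char (#3). Advance 3.
Byte at offset 11: 0xE7 = 11100111 → 3-byte char (#4). Advance 3.
Byte at offset 14: 0xF1 = 11110001 → 4-byte char (#5). Advance 4.
Byte at offset 18: 0xE3 = 11100011 → 3-byte char (#6). Advance 3.
Byte at offset 21: 0xE9 = 11101001 → 3-byte char (#7). Advance 3.
Byte at offset 24: 0xC7 = 11000111 → 2-byte char (#8). Advance 2.
Reached end at offset 26 after 8 code points.

8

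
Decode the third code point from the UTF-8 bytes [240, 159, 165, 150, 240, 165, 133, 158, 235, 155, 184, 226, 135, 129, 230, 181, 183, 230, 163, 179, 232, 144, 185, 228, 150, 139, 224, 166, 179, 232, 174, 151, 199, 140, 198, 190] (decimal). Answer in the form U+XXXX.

U+B6F8

Offset 0: leading byte 0xF0 = 11110000 → 4-byte char #1 = F0 9F A5 96.
Offset 4: leading byte 0xF0 = 11110000 → 4-byte char #2 = F0 A5 85 9E.
Offset 8: leading byte 0xEB = 11101011 → 3-byte char #3 = EB 9B B8.
Leading byte 0xEB = 11101011 matches 1110xxxx → 3-byte sequence.
Byte 1: 0xEB = 11101011, payload 1011 (4 bits).
Byte 2: 0x9B = 10011011 (10xxxxxx ✓), payload 011011.
Byte 3: 0xB8 = 10111000 (10xxxxxx ✓), payload 111000.
Concatenate: 1011011011111000 = 0xB6F8 (16 bits → U+B6F8).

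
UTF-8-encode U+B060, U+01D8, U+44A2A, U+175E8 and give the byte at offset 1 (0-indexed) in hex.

0x81

U+B060 → 3-byte form EB 81 A0 at offsets 0–2.
Offset 1 falls in char 1's range; it's byte 2 of EB 81 A0 = 0x81.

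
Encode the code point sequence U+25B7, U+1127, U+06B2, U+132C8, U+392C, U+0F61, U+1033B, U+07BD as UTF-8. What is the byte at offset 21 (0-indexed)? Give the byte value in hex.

0xBB

U+25B7 → 3-byte form E2 96 B7 at offsets 0–2.
U+1127 → 3-byte form E1 84 A7 at offsets 3–5.
U+06B2 → 2-byte form DA B2 at offsets 6–7.
U+132C8 → 4-byte form F0 93 8B 88 at offsets 8–11.
U+392C → 3-byte form E3 A4 AC at offsets 12–14.
U+0F61 → 3-byte form E0 BD A1 at offsets 15–17.
U+1033B → 4-byte form F0 90 8C BB at offsets 18–21.
Offset 21 falls in char 7's range; it's byte 4 of F0 90 8C BB = 0xBB.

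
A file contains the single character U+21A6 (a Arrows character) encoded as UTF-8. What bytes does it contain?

U+21A6 = 0x21A6 = 8614 decimal. In range U+0800–U+FFFF → 3-byte form: 1110xxxx 10xxxxxx 10xxxxxx.
Binary (16 bits): 0010000110100110.
Split 4+6+6: 0010 | 000110 | 100110.
Byte 1: 11100010 = 0xE2.
Byte 2: 10000110 = 0x86.
Byte 3: 10100110 = 0xA6.

E2 86 A6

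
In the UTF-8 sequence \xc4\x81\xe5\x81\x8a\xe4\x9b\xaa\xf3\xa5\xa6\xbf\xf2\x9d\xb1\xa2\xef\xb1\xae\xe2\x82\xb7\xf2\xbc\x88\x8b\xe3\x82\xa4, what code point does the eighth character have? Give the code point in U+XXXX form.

Offset 0: leading byte 0xC4 = 11000100 → 2-byte char #1 = C4 81.
Offset 2: leading byte 0xE5 = 11100101 → 3-byte char #2 = E5 81 8A.
Offset 5: leading byte 0xE4 = 11100100 → 3-byte char #3 = E4 9B AA.
Offset 8: leading byte 0xF3 = 11110011 → 4-byte char #4 = F3 A5 A6 BF.
Offset 12: leading byte 0xF2 = 11110010 → 4-byte char #5 = F2 9D B1 A2.
Offset 16: leading byte 0xEF = 11101111 → 3-byte char #6 = EF B1 AE.
Offset 19: leading byte 0xE2 = 11100010 → 3-byte char #7 = E2 82 B7.
Offset 22: leading byte 0xF2 = 11110010 → 4-byte char #8 = F2 BC 88 8B.
Leading byte 0xF2 = 11110010 matches 11110xxx → 4-byte sequence.
Byte 1: 0xF2 = 11110010, payload 010 (3 bits).
Byte 2: 0xBC = 10111100 (10xxxxxx ✓), payload 111100.
Byte 3: 0x88 = 10001000 (10xxxxxx ✓), payload 001000.
Byte 4: 0x8B = 10001011 (10xxxxxx ✓), payload 001011.
Concatenate: 010111100001000001011 = 0xBC20B (21 bits → U+BC20B).

U+BC20B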